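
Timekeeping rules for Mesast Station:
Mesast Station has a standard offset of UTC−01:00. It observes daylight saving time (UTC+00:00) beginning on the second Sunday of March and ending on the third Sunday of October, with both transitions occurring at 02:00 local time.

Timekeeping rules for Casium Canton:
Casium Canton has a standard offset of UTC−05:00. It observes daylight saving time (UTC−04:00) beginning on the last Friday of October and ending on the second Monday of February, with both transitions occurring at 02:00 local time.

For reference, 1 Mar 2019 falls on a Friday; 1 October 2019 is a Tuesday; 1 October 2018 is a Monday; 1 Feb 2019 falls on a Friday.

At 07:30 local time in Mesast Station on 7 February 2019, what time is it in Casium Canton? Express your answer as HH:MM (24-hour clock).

04:30

1 March 2019 is a Friday, so the first Sunday is March 3 and the second is March 10.
1 October 2019 is a Tuesday, so the first Sunday is October 6 and the third is October 20.
7 February 2019 does not fall between 10 March and 20 October, so daylight saving is not in effect and Mesast Station is at UTC−01:00.
07:30 Mesast Station + 1h = 08:30 UTC.
1 October 2018 is a Monday, so Fridays fall on 5, 12, 19, 26; the last is October 26.
1 February 2019 is a Friday, so the first Monday is February 4 and the second is February 11.
At the standard offset (UTC−05:00), 08:30 UTC − 5h = 03:30 Casium Canton standard time.
The standard-time date in Casium Canton, 7 February 2019, lies within the daylight-saving period (26 October 2018 – 11 February 2019), so Casium Canton is on daylight time, UTC−04:00.
08:30 UTC − 4h = 04:30 Casium Canton.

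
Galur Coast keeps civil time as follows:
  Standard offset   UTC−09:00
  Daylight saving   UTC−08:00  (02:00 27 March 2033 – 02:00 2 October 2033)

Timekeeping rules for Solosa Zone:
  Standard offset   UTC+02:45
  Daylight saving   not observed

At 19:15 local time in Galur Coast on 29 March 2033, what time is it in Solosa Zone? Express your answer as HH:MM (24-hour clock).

06:00

29 March 2033 falls between 27 March and 2 October, so daylight saving is in effect and Galur Coast is at UTC−08:00.
19:15 Galur Coast + 8h = 03:15 UTC (rolling into the next day, 30 March 2033).
Solosa Zone has no daylight saving, so its offset is UTC+02:45 year-round.
03:15 UTC + 2h45m = 06:00 Solosa Zone.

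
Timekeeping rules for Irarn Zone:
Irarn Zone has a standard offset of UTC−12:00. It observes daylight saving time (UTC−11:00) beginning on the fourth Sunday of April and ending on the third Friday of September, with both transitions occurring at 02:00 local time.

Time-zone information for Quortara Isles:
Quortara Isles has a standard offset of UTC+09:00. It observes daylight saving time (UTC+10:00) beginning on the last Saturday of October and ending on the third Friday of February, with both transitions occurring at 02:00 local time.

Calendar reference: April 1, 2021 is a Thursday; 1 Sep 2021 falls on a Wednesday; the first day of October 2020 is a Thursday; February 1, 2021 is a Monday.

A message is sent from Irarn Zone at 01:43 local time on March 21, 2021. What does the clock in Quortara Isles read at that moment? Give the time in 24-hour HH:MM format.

22:43

1 April 2021 is a Thursday, so the first Sunday is April 4 and the fourth is April 25.
1 September 2021 is a Wednesday, so the first Friday is September 3 and the third is September 17.
March 21, 2021 does not fall between 25 April and 17 September, so daylight saving is not in effect and Irarn Zone is at UTC−12:00.
01:43 Irarn Zone + 12h = 13:43 UTC.
1 October 2020 is a Thursday, so Saturdays fall on 3, 10, 17, 24, 31; the last is October 31.
1 February 2021 is a Monday, so the first Friday is February 5 and the third is February 19.
At the standard offset (UTC+09:00), 13:43 UTC + 9h = 22:43 Quortara Isles standard time.
Daylight saving runs 31 October 2020 – 19 February 2021; the standard-time date in Quortara Isles, March 21, 2021, is outside that window, so Quortara Isles is on standard time at UTC+09:00.
13:43 UTC + 9h = 22:43 Quortara Isles.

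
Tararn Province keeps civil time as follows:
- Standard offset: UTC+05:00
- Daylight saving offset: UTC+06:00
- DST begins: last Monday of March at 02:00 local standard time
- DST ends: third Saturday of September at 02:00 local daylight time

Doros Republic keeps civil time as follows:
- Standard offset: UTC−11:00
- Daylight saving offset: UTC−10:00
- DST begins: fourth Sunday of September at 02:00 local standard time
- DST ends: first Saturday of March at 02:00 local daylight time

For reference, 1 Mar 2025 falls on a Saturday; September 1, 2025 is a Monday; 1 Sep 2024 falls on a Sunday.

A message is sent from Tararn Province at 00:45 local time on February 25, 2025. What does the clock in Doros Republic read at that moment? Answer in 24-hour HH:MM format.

09:45

1 March 2025 is a Saturday, so Mondays fall on 3, 10, 17, 24, 31; the last is March 31.
1 September 2025 is a Monday, so the first Saturday is September 6 and the third is September 20.
February 25, 2025 does not fall between 31 March and 20 September, so daylight saving is not in effect and Tararn Province is at UTC+05:00.
00:45 Tararn Province − 5h = 19:45 UTC (rolling into the previous day, 24 February 2025).
1 September 2024 is a Sunday, so the first Sunday is September 1 and the fourth is September 22.
1 March 2025 is a Saturday, so the first Saturday is March 1.
At the standard offset (UTC−11:00), 19:45 UTC − 11h = 08:45 Doros Republic standard time.
The standard-time date in Doros Republic, February 24, 2025, falls between 22 September 2024 and 1 March 2025, so daylight saving is in effect and Doros Republic is at UTC−10:00.
19:45 UTC − 10h = 09:45 Doros Republic.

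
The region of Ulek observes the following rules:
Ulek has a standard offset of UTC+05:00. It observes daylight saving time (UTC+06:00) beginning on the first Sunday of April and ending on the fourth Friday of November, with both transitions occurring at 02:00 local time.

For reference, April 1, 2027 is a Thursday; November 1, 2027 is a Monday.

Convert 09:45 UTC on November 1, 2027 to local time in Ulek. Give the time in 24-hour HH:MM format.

1 April 2027 is a Thursday, so the first Sunday is April 4.
1 November 2027 is a Monday, so the first Friday is November 5 and the fourth is November 26.
At the standard offset (UTC+05:00), 09:45 UTC + 5h = 14:45 Ulek standard time.
Daylight saving runs 4 April – 26 November; the standard-time date in Ulek, November 1, 2027, is inside that window, so Ulek is at UTC+06:00.
09:45 UTC + 6h = 15:45 local.

15:45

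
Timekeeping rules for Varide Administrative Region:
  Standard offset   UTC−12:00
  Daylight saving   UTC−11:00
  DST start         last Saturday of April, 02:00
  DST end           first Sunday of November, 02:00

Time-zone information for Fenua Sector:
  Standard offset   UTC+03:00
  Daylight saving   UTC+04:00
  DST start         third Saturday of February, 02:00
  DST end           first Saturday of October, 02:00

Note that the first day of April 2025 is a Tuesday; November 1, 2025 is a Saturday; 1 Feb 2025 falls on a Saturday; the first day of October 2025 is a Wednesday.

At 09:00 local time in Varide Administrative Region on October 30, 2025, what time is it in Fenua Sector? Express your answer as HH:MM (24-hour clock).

1 April 2025 is a Tuesday, so Saturdays fall on 5, 12, 19, 26; the last is April 26.
1 November 2025 is a Saturday, so the first Sunday is November 2.
Daylight saving runs 26 April – 2 November; October 30, 2025 is inside that window, so Varide Administrative Region is at UTC−11:00.
09:00 Varide Administrative Region + 11h = 20:00 UTC.
1 February 2025 is a Saturday, so the first Saturday is February 1 and the third is February 15.
1 October 2025 is a Wednesday, so the first Saturday is October 4.
At the standard offset (UTC+03:00), 20:00 UTC + 3h = 23:00 Fenua Sector standard time.
Daylight saving runs 15 February – 4 October; the standard-time date in Fenua Sector, October 30, 2025, is outside that window, so Fenua Sector is on standard time at UTC+03:00.
20:00 UTC + 3h = 23:00 Fenua Sector.

23:00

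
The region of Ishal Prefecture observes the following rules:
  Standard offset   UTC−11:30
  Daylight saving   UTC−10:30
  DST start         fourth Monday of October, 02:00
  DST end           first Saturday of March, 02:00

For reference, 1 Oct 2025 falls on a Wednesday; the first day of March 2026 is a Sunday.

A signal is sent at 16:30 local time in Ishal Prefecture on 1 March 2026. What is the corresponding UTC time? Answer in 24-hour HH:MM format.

03:00

1 October 2025 is a Wednesday, so the first Monday is October 6 and the fourth is October 27.
1 March 2026 is a Sunday, so the first Saturday is March 7.
1 March 2026 falls between 27 October 2025 and 7 March 2026, so daylight saving is in effect and Ishal Prefecture is at UTC−10:30.
16:30 local + 10h30m = 03:00 UTC (rolling into the next day, 2 March 2026).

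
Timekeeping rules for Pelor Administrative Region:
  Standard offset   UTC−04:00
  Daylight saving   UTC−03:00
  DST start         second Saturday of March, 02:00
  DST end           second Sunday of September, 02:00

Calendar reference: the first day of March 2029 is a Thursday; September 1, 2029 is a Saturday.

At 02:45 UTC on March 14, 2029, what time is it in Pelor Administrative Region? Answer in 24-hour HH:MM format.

23:45

1 March 2029 is a Thursday, so the first Saturday is March 3 and the second is March 10.
1 September 2029 is a Saturday, so the first Sunday is September 2 and the second is September 9.
At the standard offset (UTC−04:00), 02:45 UTC − 4h = 22:45 Pelor Administrative Region standard time (rolling into the previous day, 13 March 2029).
Daylight saving runs 10 March – 9 September; the standard-time date in Pelor Administrative Region, March 13, 2029, is inside that window, so Pelor Administrative Region is at UTC−03:00.
02:45 UTC − 3h = 23:45 local (rolling into the previous day, 13 March 2029).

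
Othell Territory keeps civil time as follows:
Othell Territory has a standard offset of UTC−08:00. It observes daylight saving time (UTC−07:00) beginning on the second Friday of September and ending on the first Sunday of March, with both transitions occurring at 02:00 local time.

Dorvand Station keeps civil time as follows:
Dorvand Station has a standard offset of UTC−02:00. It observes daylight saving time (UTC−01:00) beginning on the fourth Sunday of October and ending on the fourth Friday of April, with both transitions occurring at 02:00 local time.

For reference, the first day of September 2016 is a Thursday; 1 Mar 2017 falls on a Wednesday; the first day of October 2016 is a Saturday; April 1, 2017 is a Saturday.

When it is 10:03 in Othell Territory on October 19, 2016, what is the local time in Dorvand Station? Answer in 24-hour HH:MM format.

15:03

1 September 2016 is a Thursday, so the first Friday is September 2 and the second is September 9.
1 March 2017 is a Wednesday, so the first Sunday is March 5.
October 19, 2016 falls between 9 September 2016 and 5 March 2017, so daylight saving is in effect and Othell Territory is at UTC−07:00.
10:03 Othell Territory + 7h = 17:03 UTC.
1 October 2016 is a Saturday, so the first Sunday is October 2 and the fourth is October 23.
1 April 2017 is a Saturday, so the first Friday is April 7 and the fourth is April 28.
At the standard offset (UTC−02:00), 17:03 UTC − 2h = 15:03 Dorvand Station standard time.
The standard-time date in Dorvand Station, October 19, 2016, does not fall between 23 October 2016 and 28 April 2017, so daylight saving is not in effect and Dorvand Station is at UTC−02:00.
17:03 UTC − 2h = 15:03 Dorvand Station.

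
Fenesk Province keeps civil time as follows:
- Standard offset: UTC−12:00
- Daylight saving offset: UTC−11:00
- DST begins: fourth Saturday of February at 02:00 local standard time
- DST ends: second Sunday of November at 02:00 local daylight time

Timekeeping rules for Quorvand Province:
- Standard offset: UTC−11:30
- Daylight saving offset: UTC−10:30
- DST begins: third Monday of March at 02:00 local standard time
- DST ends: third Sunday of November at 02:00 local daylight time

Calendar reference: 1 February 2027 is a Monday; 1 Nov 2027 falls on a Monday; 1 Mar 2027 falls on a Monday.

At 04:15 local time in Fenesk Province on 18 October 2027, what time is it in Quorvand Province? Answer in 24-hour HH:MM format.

04:45

1 February 2027 is a Monday, so the first Saturday is February 6 and the fourth is February 27.
1 November 2027 is a Monday, so the first Sunday is November 7 and the second is November 14.
Daylight saving runs 27 February – 14 November; 18 October 2027 is inside that window, so Fenesk Province is at UTC−11:00.
04:15 Fenesk Province + 11h = 15:15 UTC.
1 March 2027 is a Monday, so the first Monday is March 1 and the third is March 15.
1 November 2027 is a Monday, so the first Sunday is November 7 and the third is November 21.
At the standard offset (UTC−11:30), 15:15 UTC − 11h30m = 03:45 Quorvand Province standard time.
The standard-time date in Quorvand Province, 18 October 2027, falls between 15 March and 21 November, so daylight saving is in effect and Quorvand Province is at UTC−10:30.
15:15 UTC − 10h30m = 04:45 Quorvand Province.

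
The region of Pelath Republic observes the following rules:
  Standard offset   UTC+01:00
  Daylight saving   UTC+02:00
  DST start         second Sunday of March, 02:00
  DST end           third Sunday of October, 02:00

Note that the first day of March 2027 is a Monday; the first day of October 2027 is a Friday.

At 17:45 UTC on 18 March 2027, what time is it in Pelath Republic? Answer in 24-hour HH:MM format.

1 March 2027 is a Monday, so the first Sunday is March 7 and the second is March 14.
1 October 2027 is a Friday, so the first Sunday is October 3 and the third is October 17.
At the standard offset (UTC+01:00), 17:45 UTC + 1h = 18:45 Pelath Republic standard time.
The standard-time date in Pelath Republic, 18 March 2027, falls between 14 March and 17 October, so daylight saving is in effect and Pelath Republic is at UTC+02:00.
17:45 UTC + 2h = 19:45 local.

19:45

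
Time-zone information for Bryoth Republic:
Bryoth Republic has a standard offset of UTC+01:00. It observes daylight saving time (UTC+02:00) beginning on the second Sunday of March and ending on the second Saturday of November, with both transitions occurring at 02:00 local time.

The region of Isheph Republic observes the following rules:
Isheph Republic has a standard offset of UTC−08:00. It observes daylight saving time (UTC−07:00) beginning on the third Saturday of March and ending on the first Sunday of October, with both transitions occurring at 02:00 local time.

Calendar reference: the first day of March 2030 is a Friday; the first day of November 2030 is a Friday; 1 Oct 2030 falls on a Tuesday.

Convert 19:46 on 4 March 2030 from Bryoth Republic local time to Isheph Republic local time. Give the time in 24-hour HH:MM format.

10:46

1 March 2030 is a Friday, so the first Sunday is March 3 and the second is March 10.
1 November 2030 is a Friday, so the first Saturday is November 2 and the second is November 9.
4 March 2030 is outside the daylight-saving period (10 March – 9 November), so Bryoth Republic is on standard time, UTC+01:00.
19:46 Bryoth Republic − 1h = 18:46 UTC.
1 March 2030 is a Friday, so the first Saturday is March 2 and the third is March 16.
1 October 2030 is a Tuesday, so the first Sunday is October 6.
At the standard offset (UTC−08:00), 18:46 UTC − 8h = 10:46 Isheph Republic standard time.
The standard-time date in Isheph Republic, 4 March 2030, does not fall between 16 March and 6 October, so daylight saving is not in effect and Isheph Republic is at UTC−08:00.
18:46 UTC − 8h = 10:46 Isheph Republic.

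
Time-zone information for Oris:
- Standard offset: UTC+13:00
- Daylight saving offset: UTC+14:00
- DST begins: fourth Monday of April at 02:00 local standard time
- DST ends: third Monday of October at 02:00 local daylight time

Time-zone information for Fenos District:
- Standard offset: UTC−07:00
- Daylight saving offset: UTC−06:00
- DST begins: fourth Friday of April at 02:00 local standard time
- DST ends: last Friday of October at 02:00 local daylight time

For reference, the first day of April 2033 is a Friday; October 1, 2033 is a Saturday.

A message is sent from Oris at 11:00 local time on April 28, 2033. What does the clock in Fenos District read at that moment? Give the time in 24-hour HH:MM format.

15:00

1 April 2033 is a Friday, so the first Monday is April 4 and the fourth is April 25.
1 October 2033 is a Saturday, so the first Monday is October 3 and the third is October 17.
April 28, 2033 falls between 25 April and 17 October, so daylight saving is in effect and Oris is at UTC+14:00.
11:00 Oris − 14h = 21:00 UTC (rolling into the previous day, 27 April 2033).
1 April 2033 is a Friday, so the first Friday is April 1 and the fourth is April 22.
1 October 2033 is a Saturday, so Fridays fall on 7, 14, 21, 28; the last is October 28.
At the standard offset (UTC−07:00), 21:00 UTC − 7h = 14:00 Fenos District standard time.
The standard-time date in Fenos District, April 27, 2033, falls between 22 April and 28 October, so daylight saving is in effect and Fenos District is at UTC−06:00.
21:00 UTC − 6h = 15:00 Fenos District.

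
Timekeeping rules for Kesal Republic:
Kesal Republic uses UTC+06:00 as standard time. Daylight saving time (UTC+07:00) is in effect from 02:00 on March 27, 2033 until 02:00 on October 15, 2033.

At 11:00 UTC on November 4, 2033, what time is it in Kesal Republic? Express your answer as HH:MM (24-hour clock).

17:00

At the standard offset (UTC+06:00), 11:00 UTC + 6h = 17:00 Kesal Republic standard time.
The standard-time date in Kesal Republic, November 4, 2033, is outside the daylight-saving period (27 March – 15 October), so Kesal Republic is on standard time, UTC+06:00.
11:00 UTC + 6h = 17:00 local.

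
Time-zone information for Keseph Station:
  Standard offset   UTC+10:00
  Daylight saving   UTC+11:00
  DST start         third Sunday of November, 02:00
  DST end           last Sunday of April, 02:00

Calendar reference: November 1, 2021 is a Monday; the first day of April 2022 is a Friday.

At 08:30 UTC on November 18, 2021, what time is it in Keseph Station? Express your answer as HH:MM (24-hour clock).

1 November 2021 is a Monday, so the first Sunday is November 7 and the third is November 21.
1 April 2022 is a Friday, so Sundays fall on 3, 10, 17, 24; the last is April 24.
At the standard offset (UTC+10:00), 08:30 UTC + 10h = 18:30 Keseph Station standard time.
Daylight saving runs 21 November 2021 – 24 April 2022; the standard-time date in Keseph Station, November 18, 2021, is outside that window, so Keseph Station is on standard time at UTC+10:00.
08:30 UTC + 10h = 18:30 local.

18:30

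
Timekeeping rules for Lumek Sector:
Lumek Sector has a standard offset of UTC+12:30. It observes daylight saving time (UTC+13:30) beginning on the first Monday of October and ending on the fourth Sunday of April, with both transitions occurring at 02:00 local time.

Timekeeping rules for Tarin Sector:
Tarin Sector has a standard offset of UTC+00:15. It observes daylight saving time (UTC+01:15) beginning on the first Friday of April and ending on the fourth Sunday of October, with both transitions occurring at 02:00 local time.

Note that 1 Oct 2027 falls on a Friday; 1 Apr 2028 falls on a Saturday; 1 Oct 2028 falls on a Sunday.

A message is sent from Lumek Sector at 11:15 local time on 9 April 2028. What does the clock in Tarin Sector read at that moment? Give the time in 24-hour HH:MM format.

23:00

1 October 2027 is a Friday, so the first Monday is October 4.
1 April 2028 is a Saturday, so the first Sunday is April 2 and the fourth is April 23.
Daylight saving runs 4 October 2027 – 23 April 2028; 9 April 2028 is inside that window, so Lumek Sector is at UTC+13:30.
11:15 Lumek Sector − 13h30m = 21:45 UTC (rolling into the previous day, 8 April 2028).
1 April 2028 is a Saturday, so the first Friday is April 7.
1 October 2028 is a Sunday, so the first Sunday is October 1 and the fourth is October 22.
At the standard offset (UTC+00:15), 21:45 UTC + 0h15m = 22:00 Tarin Sector standard time.
The standard-time date in Tarin Sector, 8 April 2028, falls between 7 April and 22 October, so daylight saving is in effect and Tarin Sector is at UTC+01:15.
21:45 UTC + 1h15m = 23:00 Tarin Sector.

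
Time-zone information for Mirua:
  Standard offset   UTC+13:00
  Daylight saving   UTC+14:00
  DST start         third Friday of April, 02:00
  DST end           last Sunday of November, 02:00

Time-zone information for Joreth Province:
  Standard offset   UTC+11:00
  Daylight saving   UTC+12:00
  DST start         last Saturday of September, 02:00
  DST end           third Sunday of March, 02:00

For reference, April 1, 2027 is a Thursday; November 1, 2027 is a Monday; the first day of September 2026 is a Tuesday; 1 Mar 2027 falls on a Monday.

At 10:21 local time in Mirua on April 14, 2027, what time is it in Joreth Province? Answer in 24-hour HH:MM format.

1 April 2027 is a Thursday, so the first Friday is April 2 and the third is April 16.
1 November 2027 is a Monday, so Sundays fall on 7, 14, 21, 28; the last is November 28.
Daylight saving runs 16 April – 28 November; April 14, 2027 is outside that window, so Mirua is on standard time at UTC+13:00.
10:21 Mirua − 13h = 21:21 UTC (rolling into the previous day, 13 April 2027).
1 September 2026 is a Tuesday, so Saturdays fall on 5, 12, 19, 26; the last is September 26.
1 March 2027 is a Monday, so the first Sunday is March 7 and the third is March 21.
At the standard offset (UTC+11:00), 21:21 UTC + 11h = 08:21 Joreth Province standard time (rolling into the next day, 14 April 2027).
Daylight saving runs 26 September 2026 – 21 March 2027; the standard-time date in Joreth Province, April 14, 2027, is outside that window, so Joreth Province is on standard time at UTC+11:00.
21:21 UTC + 11h = 08:21 Joreth Province (rolling into the next day, 14 April 2027).

08:21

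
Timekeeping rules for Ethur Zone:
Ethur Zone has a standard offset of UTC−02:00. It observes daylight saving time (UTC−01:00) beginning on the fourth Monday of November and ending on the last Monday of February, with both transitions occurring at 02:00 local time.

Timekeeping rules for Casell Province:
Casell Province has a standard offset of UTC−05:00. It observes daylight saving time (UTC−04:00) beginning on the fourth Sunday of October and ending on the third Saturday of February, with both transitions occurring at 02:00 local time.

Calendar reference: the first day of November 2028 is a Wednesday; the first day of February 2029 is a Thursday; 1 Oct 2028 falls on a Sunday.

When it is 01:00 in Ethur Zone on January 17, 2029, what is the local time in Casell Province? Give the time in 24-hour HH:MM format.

1 November 2028 is a Wednesday, so the first Monday is November 6 and the fourth is November 27.
1 February 2029 is a Thursday, so Mondays fall on 5, 12, 19, 26; the last is February 26.
Daylight saving runs 27 November 2028 – 26 February 2029; January 17, 2029 is inside that window, so Ethur Zone is at UTC−01:00.
01:00 Ethur Zone + 1h = 02:00 UTC.
1 October 2028 is a Sunday, so the first Sunday is October 1 and the fourth is October 22.
1 February 2029 is a Thursday, so the first Saturday is February 3 and the third is February 17.
At the standard offset (UTC−05:00), 02:00 UTC − 5h = 21:00 Casell Province standard time (rolling into the previous day, 16 January 2029).
Daylight saving runs 22 October 2028 – 17 February 2029; the standard-time date in Casell Province, January 16, 2029, is inside that window, so Casell Province is at UTC−04:00.
02:00 UTC − 4h = 22:00 Casell Province (rolling into the previous day, 16 January 2029).

22:00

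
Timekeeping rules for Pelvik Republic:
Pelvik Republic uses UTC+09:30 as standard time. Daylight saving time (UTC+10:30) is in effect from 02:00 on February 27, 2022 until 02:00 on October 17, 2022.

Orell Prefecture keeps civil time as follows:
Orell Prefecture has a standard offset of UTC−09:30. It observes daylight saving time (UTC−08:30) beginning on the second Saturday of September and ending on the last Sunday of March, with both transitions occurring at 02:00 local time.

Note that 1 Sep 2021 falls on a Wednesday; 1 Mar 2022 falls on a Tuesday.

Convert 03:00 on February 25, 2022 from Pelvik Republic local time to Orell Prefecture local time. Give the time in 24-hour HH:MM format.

February 25, 2022 does not fall between 27 February and 17 October, so daylight saving is not in effect and Pelvik Republic is at UTC+09:30.
03:00 Pelvik Republic − 9h30m = 17:30 UTC (rolling into the previous day, 24 February 2022).
1 September 2021 is a Wednesday, so the first Saturday is September 4 and the second is September 11.
1 March 2022 is a Tuesday, so Sundays fall on 6, 13, 20, 27; the last is March 27.
At the standard offset (UTC−09:30), 17:30 UTC − 9h30m = 08:00 Orell Prefecture standard time.
The standard-time date in Orell Prefecture, February 24, 2022, falls between 11 September 2021 and 27 March 2022, so daylight saving is in effect and Orell Prefecture is at UTC−08:30.
17:30 UTC − 8h30m = 09:00 Orell Prefecture.

09:00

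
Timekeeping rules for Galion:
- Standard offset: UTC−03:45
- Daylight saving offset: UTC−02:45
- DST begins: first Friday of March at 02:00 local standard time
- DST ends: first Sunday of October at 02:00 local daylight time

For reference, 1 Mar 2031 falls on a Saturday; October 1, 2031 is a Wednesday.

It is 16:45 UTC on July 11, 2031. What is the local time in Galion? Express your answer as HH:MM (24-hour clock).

1 March 2031 is a Saturday, so the first Friday is March 7.
1 October 2031 is a Wednesday, so the first Sunday is October 5.
At the standard offset (UTC−03:45), 16:45 UTC − 3h45m = 13:00 Galion standard time.
Daylight saving runs 7 March – 5 October; the standard-time date in Galion, July 11, 2031, is inside that window, so Galion is at UTC−02:45.
16:45 UTC − 2h45m = 14:00 local.

14:00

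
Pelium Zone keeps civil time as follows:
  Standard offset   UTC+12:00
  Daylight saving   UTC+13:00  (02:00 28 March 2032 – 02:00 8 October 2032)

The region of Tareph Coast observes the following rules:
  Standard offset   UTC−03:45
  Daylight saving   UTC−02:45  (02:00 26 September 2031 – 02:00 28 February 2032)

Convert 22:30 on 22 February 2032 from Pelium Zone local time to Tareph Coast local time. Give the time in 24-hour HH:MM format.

22 February 2032 is outside the daylight-saving period (28 March – 8 October), so Pelium Zone is on standard time, UTC+12:00.
22:30 Pelium Zone − 12h = 10:30 UTC.
At the standard offset (UTC−03:45), 10:30 UTC − 3h45m = 06:45 Tareph Coast standard time.
The standard-time date in Tareph Coast, 22 February 2032, lies within the daylight-saving period (26 September 2031 – 28 February 2032), so Tareph Coast is on daylight time, UTC−02:45.
10:30 UTC − 2h45m = 07:45 Tareph Coast.

07:45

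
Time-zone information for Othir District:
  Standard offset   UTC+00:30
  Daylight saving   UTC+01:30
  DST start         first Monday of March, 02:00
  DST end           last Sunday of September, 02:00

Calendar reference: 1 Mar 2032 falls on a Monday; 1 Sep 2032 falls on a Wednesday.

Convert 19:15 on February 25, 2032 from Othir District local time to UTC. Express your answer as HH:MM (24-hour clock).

18:45

1 March 2032 is a Monday, so the first Monday is March 1.
1 September 2032 is a Wednesday, so Sundays fall on 5, 12, 19, 26; the last is September 26.
February 25, 2032 does not fall between 1 March and 26 September, so daylight saving is not in effect and Othir District is at UTC+00:30.
19:15 local − 0h30m = 18:45 UTC.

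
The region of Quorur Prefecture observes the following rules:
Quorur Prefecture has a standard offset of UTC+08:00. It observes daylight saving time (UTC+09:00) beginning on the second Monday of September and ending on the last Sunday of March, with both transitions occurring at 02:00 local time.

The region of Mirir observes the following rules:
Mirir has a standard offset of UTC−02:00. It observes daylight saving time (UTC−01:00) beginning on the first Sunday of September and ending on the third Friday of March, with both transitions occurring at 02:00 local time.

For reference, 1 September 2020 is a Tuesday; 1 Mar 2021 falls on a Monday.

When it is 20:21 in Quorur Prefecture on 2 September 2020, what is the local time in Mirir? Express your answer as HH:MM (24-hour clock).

1 September 2020 is a Tuesday, so the first Monday is September 7 and the second is September 14.
1 March 2021 is a Monday, so Sundays fall on 7, 14, 21, 28; the last is March 28.
2 September 2020 does not fall between 14 September 2020 and 28 March 2021, so daylight saving is not in effect and Quorur Prefecture is at UTC+08:00.
20:21 Quorur Prefecture − 8h = 12:21 UTC.
1 September 2020 is a Tuesday, so the first Sunday is September 6.
1 March 2021 is a Monday, so the first Friday is March 5 and the third is March 19.
At the standard offset (UTC−02:00), 12:21 UTC − 2h = 10:21 Mirir standard time.
The standard-time date in Mirir, 2 September 2020, is outside the daylight-saving period (6 September 2020 – 19 March 2021), so Mirir is on standard time, UTC−02:00.
12:21 UTC − 2h = 10:21 Mirir.

10:21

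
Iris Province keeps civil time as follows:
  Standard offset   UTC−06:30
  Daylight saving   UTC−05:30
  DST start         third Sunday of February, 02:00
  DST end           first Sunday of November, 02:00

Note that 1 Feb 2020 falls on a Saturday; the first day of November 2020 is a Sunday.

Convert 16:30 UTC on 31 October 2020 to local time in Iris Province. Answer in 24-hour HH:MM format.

1 February 2020 is a Saturday, so the first Sunday is February 2 and the third is February 16.
1 November 2020 is a Sunday, so the first Sunday is November 1.
At the standard offset (UTC−06:30), 16:30 UTC − 6h30m = 10:00 Iris Province standard time.
Daylight saving runs 16 February – 1 November; the standard-time date in Iris Province, 31 October 2020, is inside that window, so Iris Province is at UTC−05:30.
16:30 UTC − 5h30m = 11:00 local.

11:00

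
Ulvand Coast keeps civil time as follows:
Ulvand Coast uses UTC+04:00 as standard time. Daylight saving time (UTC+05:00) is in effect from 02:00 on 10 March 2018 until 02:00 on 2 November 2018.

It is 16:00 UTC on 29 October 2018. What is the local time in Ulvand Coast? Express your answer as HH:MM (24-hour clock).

At the standard offset (UTC+04:00), 16:00 UTC + 4h = 20:00 Ulvand Coast standard time.
The standard-time date in Ulvand Coast, 29 October 2018, lies within the daylight-saving period (10 March – 2 November), so Ulvand Coast is on daylight time, UTC+05:00.
16:00 UTC + 5h = 21:00 local.

21:00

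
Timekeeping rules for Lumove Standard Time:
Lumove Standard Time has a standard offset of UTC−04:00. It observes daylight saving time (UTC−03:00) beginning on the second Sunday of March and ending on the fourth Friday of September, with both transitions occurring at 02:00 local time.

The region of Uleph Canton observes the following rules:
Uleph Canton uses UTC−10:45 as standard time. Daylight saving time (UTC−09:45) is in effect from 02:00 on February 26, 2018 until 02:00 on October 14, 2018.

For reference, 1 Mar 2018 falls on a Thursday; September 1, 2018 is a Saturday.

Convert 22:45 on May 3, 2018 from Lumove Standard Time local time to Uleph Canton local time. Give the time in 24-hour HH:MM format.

1 March 2018 is a Thursday, so the first Sunday is March 4 and the second is March 11.
1 September 2018 is a Saturday, so the first Friday is September 7 and the fourth is September 28.
Daylight saving runs 11 March – 28 September; May 3, 2018 is inside that window, so Lumove Standard Time is at UTC−03:00.
22:45 Lumove Standard Time + 3h = 01:45 UTC (rolling into the next day, 4 May 2018).
At the standard offset (UTC−10:45), 01:45 UTC − 10h45m = 15:00 Uleph Canton standard time (rolling into the previous day, 3 May 2018).
The standard-time date in Uleph Canton, May 3, 2018, lies within the daylight-saving period (26 February – 14 October), so Uleph Canton is on daylight time, UTC−09:45.
01:45 UTC − 9h45m = 16:00 Uleph Canton (rolling into the previous day, 3 May 2018).

16:00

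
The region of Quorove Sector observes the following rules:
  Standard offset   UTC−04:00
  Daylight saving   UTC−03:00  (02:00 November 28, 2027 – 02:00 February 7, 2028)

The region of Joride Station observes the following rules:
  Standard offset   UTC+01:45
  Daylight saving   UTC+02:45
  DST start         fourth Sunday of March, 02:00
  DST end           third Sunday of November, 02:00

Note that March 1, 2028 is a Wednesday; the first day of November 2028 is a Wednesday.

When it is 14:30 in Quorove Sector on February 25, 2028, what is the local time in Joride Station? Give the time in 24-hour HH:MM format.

20:15

Daylight saving runs 28 November 2027 – 7 February 2028; February 25, 2028 is outside that window, so Quorove Sector is on standard time at UTC−04:00.
14:30 Quorove Sector + 4h = 18:30 UTC.
1 March 2028 is a Wednesday, so the first Sunday is March 5 and the fourth is March 26.
1 November 2028 is a Wednesday, so the first Sunday is November 5 and the third is November 19.
At the standard offset (UTC+01:45), 18:30 UTC + 1h45m = 20:15 Joride Station standard time.
Daylight saving runs 26 March – 19 November; the standard-time date in Joride Station, February 25, 2028, is outside that window, so Joride Station is on standard time at UTC+01:45.
18:30 UTC + 1h45m = 20:15 Joride Station.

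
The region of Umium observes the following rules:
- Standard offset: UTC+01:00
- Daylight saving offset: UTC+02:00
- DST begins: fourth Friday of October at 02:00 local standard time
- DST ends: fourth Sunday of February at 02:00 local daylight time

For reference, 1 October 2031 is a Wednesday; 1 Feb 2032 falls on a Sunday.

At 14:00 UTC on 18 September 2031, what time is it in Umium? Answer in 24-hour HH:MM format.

1 October 2031 is a Wednesday, so the first Friday is October 3 and the fourth is October 24.
1 February 2032 is a Sunday, so the first Sunday is February 1 and the fourth is February 22.
At the standard offset (UTC+01:00), 14:00 UTC + 1h = 15:00 Umium standard time.
The standard-time date in Umium, 18 September 2031, is outside the daylight-saving period (24 October 2031 – 22 February 2032), so Umium is on standard time, UTC+01:00.
14:00 UTC + 1h = 15:00 local.

15:00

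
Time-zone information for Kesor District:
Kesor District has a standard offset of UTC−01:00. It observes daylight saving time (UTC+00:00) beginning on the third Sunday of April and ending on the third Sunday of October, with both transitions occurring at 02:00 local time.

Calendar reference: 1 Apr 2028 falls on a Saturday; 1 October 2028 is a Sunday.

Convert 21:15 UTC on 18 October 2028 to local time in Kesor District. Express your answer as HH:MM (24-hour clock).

1 April 2028 is a Saturday, so the first Sunday is April 2 and the third is April 16.
1 October 2028 is a Sunday, so the first Sunday is October 1 and the third is October 15.
At the standard offset (UTC−01:00), 21:15 UTC − 1h = 20:15 Kesor District standard time.
The standard-time date in Kesor District, 18 October 2028, does not fall between 16 April and 15 October, so daylight saving is not in effect and Kesor District is at UTC−01:00.
21:15 UTC − 1h = 20:15 local.

20:15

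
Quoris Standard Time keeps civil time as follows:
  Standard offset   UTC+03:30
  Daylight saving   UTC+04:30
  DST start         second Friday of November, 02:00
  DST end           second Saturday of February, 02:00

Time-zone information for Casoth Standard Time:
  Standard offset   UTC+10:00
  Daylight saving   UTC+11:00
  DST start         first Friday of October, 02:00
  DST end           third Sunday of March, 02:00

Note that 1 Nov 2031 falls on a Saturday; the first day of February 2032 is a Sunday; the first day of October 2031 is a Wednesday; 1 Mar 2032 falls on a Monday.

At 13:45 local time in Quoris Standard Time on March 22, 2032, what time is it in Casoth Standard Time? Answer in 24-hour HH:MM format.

20:15

1 November 2031 is a Saturday, so the first Friday is November 7 and the second is November 14.
1 February 2032 is a Sunday, so the first Saturday is February 7 and the second is February 14.
March 22, 2032 does not fall between 14 November 2031 and 14 February 2032, so daylight saving is not in effect and Quoris Standard Time is at UTC+03:30.
13:45 Quoris Standard Time − 3h30m = 10:15 UTC.
1 October 2031 is a Wednesday, so the first Friday is October 3.
1 March 2032 is a Monday, so the first Sunday is March 7 and the third is March 21.
At the standard offset (UTC+10:00), 10:15 UTC + 10h = 20:15 Casoth Standard Time standard time.
Daylight saving runs 3 October 2031 – 21 March 2032; the standard-time date in Casoth Standard Time, March 22, 2032, is outside that window, so Casoth Standard Time is on standard time at UTC+10:00.
10:15 UTC + 10h = 20:15 Casoth Standard Time.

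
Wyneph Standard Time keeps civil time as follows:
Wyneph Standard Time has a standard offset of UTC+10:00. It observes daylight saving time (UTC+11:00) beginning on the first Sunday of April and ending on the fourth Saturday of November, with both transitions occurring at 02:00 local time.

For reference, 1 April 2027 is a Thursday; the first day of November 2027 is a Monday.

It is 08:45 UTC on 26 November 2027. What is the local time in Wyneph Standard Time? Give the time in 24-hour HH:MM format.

19:45

1 April 2027 is a Thursday, so the first Sunday is April 4.
1 November 2027 is a Monday, so the first Saturday is November 6 and the fourth is November 27.
At the standard offset (UTC+10:00), 08:45 UTC + 10h = 18:45 Wyneph Standard Time standard time.
The standard-time date in Wyneph Standard Time, 26 November 2027, lies within the daylight-saving period (4 April – 27 November), so Wyneph Standard Time is on daylight time, UTC+11:00.
08:45 UTC + 11h = 19:45 local.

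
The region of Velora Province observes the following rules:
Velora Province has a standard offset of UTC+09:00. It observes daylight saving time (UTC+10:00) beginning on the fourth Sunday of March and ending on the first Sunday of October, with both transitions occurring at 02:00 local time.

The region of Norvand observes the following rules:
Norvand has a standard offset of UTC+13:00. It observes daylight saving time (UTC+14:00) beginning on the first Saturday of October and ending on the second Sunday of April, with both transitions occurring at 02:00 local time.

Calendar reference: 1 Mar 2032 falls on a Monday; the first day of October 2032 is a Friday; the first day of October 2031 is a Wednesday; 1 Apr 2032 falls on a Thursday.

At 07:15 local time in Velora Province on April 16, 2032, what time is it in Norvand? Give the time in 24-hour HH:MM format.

1 March 2032 is a Monday, so the first Sunday is March 7 and the fourth is March 28.
1 October 2032 is a Friday, so the first Sunday is October 3.
April 16, 2032 falls between 28 March and 3 October, so daylight saving is in effect and Velora Province is at UTC+10:00.
07:15 Velora Province − 10h = 21:15 UTC (rolling into the previous day, 15 April 2032).
1 October 2031 is a Wednesday, so the first Saturday is October 4.
1 April 2032 is a Thursday, so the first Sunday is April 4 and the second is April 11.
At the standard offset (UTC+13:00), 21:15 UTC + 13h = 10:15 Norvand standard time (rolling into the next day, 16 April 2032).
Daylight saving runs 4 October 2031 – 11 April 2032; the standard-time date in Norvand, April 16, 2032, is outside that window, so Norvand is on standard time at UTC+13:00.
21:15 UTC + 13h = 10:15 Norvand (rolling into the next day, 16 April 2032).

10:15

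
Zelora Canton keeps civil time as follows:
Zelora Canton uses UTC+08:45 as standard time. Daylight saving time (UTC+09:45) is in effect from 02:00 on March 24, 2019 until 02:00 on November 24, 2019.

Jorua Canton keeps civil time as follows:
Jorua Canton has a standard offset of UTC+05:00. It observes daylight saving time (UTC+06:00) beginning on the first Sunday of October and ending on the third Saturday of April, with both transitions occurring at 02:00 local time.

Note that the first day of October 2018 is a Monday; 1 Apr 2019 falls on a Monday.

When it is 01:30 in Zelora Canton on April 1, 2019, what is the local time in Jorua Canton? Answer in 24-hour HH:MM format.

21:45

April 1, 2019 falls between 24 March and 24 November, so daylight saving is in effect and Zelora Canton is at UTC+09:45.
01:30 Zelora Canton − 9h45m = 15:45 UTC (rolling into the previous day, 31 March 2019).
1 October 2018 is a Monday, so the first Sunday is October 7.
1 April 2019 is a Monday, so the first Saturday is April 6 and the third is April 20.
At the standard offset (UTC+05:00), 15:45 UTC + 5h = 20:45 Jorua Canton standard time.
The standard-time date in Jorua Canton, March 31, 2019, falls between 7 October 2018 and 20 April 2019, so daylight saving is in effect and Jorua Canton is at UTC+06:00.
15:45 UTC + 6h = 21:45 Jorua Canton.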